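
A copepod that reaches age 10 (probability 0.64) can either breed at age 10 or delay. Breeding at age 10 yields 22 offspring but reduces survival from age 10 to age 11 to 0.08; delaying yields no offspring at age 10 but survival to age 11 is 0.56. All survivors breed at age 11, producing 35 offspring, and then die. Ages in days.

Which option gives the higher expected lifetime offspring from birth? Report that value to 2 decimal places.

breed at age 10: R₀ = 0.64 × (22 + 0.08 × 35) = 0.64 × 24.8000 = 15.8720
delay to age 11: R₀ = 0.64 × (0.56 × 35) = 0.64 × 19.6000 = 12.5440
Higher: breed at age 10 (15.8720).

15.87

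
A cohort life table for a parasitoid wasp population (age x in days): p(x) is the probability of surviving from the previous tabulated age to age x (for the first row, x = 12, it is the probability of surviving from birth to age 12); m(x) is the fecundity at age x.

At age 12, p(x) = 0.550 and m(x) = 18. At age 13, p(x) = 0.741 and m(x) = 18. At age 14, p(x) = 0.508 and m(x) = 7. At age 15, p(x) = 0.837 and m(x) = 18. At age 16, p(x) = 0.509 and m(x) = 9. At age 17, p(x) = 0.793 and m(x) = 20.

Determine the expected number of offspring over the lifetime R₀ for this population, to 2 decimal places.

24.00

Survivorship from birth: l_x = p_12·p_13·…·p_x.
  l_12 = 0.55000
  l_13 = 0.40755
  l_14 = 0.20704
  l_15 = 0.17329
  l_16 = 0.08820
  l_17 = 0.06995
R₀ = Σ l_x m(x):
  age 12: 0.55000 × 18 = 9.9000
  age 13: 0.40755 × 18 = 7.3359
  age 14: 0.20704 × 7 = 1.4493
  age 15: 0.17329 × 18 = 3.1192
  age 16: 0.08820 × 9 = 0.7938
  age 17: 0.06995 × 20 = 1.3990
R₀ = 9.9000 + 7.3359 + 1.4493 + 3.1192 + 0.7938 + 1.3990 = 23.9972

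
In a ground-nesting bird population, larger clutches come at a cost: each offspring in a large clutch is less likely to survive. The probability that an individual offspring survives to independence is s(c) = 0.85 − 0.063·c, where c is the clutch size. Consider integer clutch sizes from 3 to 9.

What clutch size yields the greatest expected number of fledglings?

7

Expected fledglings = c × s(c):
  c=3: 3 × 0.661 = 1.983
  c=4: 4 × 0.598 = 2.392
  c=5: 5 × 0.535 = 2.675
  c=6: 6 × 0.472 = 2.832
  c=7: 7 × 0.409 = 2.863
  c=8: 8 × 0.346 = 2.768
  c=9: 9 × 0.283 = 2.547
Maximum at c = 7 (2.863 fledglings).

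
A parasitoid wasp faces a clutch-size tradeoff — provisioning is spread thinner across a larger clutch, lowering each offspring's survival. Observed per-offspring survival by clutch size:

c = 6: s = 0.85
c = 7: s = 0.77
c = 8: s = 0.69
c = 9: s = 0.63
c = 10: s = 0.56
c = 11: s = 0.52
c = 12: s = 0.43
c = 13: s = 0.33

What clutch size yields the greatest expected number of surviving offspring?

Expected surviving offspring = c × s(c):
  c=6: 6 × 0.85 = 5.100
  c=7: 7 × 0.77 = 5.390
  c=8: 8 × 0.69 = 5.520
  c=9: 9 × 0.63 = 5.670
  c=10: 10 × 0.56 = 5.600
  c=11: 11 × 0.52 = 5.720
  c=12: 12 × 0.43 = 5.160
  c=13: 13 × 0.33 = 4.290
Maximum at c = 11 (5.720 surviving offspring).

11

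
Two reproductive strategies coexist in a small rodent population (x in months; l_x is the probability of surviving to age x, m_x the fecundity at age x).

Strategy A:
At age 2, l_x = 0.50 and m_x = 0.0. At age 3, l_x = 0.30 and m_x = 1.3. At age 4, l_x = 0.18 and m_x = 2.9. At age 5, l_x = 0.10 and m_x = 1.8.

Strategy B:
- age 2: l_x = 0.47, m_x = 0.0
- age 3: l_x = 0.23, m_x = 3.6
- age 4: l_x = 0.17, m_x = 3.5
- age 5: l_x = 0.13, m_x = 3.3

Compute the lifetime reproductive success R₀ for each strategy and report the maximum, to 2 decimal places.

Strategy A: R₀ = 0.50×0.0 + 0.30×1.3 + 0.18×2.9 + 0.10×1.8 = 1.0920
Strategy B: R₀ = 0.47×0.0 + 0.23×3.6 + 0.17×3.5 + 0.13×3.3 = 1.8520
Highest R₀: strategy B with 1.8520.

1.85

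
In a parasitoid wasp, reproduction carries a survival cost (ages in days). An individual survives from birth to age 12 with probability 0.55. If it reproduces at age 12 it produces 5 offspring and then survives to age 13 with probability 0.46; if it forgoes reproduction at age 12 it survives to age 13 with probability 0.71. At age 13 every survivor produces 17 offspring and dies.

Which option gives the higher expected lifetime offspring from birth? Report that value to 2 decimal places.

breed at age 12: R₀ = 0.55 × (5 + 0.46 × 17) = 0.55 × 12.8200 = 7.0510
delay to age 13: R₀ = 0.55 × (0.71 × 17) = 0.55 × 12.0700 = 6.6385
Higher: breed at age 12 (7.0510).

7.05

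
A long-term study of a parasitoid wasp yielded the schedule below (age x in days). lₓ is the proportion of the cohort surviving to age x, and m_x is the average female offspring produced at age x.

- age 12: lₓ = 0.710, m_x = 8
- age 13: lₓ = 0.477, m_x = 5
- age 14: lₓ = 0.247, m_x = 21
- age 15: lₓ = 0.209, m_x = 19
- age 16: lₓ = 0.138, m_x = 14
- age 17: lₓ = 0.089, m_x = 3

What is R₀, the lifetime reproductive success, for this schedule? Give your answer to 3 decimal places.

R₀ = Σ lₓ m_x:
  age 12: 0.710 × 8 = 5.6800
  age 13: 0.477 × 5 = 2.3850
  age 14: 0.247 × 21 = 5.1870
  age 15: 0.209 × 19 = 3.9710
  age 16: 0.138 × 14 = 1.9320
  age 17: 0.089 × 3 = 0.2670
R₀ = 5.6800 + 2.3850 + 5.1870 + 3.9710 + 1.9320 + 0.2670 = 19.4220

19.422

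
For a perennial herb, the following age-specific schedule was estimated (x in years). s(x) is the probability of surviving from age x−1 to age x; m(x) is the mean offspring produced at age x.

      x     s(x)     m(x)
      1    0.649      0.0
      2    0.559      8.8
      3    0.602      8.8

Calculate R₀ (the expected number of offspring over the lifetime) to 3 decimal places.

5.114

Survivorship from birth: l_x = s_1·s_2·…·s_x.
  l_1 = 0.64900
  l_2 = 0.36279
  l_3 = 0.21840
R₀ = Σ l_x m(x):
  age 1: 0.64900 × 0.0 = 0.0000
  age 2: 0.36279 × 8.8 = 3.1926
  age 3: 0.21840 × 8.8 = 1.9219
R₀ = 0.0000 + 3.1926 + 1.9219 = 5.1145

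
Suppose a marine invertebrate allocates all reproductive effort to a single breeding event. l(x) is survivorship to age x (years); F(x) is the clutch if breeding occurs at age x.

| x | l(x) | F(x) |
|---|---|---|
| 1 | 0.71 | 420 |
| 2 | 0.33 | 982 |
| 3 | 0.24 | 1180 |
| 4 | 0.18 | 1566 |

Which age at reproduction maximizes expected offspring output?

2

Expected offspring if breeding at age x = l(x) × F(x):
  age 1: 0.71 × 420 = 298.200
  age 2: 0.33 × 982 = 324.060
  age 3: 0.24 × 1180 = 283.200
  age 4: 0.18 × 1566 = 281.880
Maximum at age 2 (324.060).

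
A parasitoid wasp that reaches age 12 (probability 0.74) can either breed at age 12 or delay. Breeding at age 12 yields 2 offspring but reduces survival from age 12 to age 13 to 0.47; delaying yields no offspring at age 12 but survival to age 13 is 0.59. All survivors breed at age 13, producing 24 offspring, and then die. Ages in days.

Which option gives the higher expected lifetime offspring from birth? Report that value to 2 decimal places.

breed at age 12: R₀ = 0.74 × (2 + 0.47 × 24) = 0.74 × 13.2800 = 9.8272
delay to age 13: R₀ = 0.74 × (0.59 × 24) = 0.74 × 14.1600 = 10.4784
Higher: delay to age 13 (10.4784).

10.48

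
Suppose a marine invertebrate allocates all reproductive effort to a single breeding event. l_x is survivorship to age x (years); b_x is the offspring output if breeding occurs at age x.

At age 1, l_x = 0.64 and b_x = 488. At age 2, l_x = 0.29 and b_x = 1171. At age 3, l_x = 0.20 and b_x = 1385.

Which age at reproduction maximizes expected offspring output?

Expected offspring if breeding at age x = l_x × b_x:
  age 1: 0.64 × 488 = 312.320
  age 2: 0.29 × 1171 = 339.590
  age 3: 0.20 × 1385 = 277.000
Maximum at age 2 (339.590).

2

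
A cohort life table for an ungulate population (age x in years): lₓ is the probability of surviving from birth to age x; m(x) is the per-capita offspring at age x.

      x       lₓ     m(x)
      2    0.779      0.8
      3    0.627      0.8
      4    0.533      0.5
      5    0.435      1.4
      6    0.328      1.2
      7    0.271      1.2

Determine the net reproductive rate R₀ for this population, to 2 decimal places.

R₀ = Σ lₓ m(x):
  age 2: 0.779 × 0.8 = 0.6232
  age 3: 0.627 × 0.8 = 0.5016
  age 4: 0.533 × 0.5 = 0.2665
  age 5: 0.435 × 1.4 = 0.6090
  age 6: 0.328 × 1.2 = 0.3936
  age 7: 0.271 × 1.2 = 0.3252
R₀ = 0.6232 + 0.5016 + 0.2665 + 0.6090 + 0.3936 + 0.3252 = 2.7191

2.72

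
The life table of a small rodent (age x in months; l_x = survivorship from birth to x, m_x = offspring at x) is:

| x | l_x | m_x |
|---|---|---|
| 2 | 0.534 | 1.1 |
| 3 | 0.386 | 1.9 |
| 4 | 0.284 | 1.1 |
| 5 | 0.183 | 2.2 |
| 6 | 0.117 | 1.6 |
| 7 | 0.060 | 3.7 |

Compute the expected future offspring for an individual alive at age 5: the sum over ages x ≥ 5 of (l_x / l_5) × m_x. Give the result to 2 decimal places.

l_5 = 0.183. Conditional survival from age 5 to x is l_x / l_5.
  x=5: (0.183/0.183) × 2.2 = 2.2000
  x=6: (0.117/0.183) × 1.6 = 1.0230
  x=7: (0.060/0.183) × 3.7 = 1.2131
Sum = 2.2000 + 1.0230 + 1.2131 = 4.4361

4.44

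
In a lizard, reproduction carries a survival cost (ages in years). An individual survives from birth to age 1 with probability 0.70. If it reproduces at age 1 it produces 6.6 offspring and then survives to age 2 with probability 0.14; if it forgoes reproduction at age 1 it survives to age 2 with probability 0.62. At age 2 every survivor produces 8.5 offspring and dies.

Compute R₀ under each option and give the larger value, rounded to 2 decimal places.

5.45

breed at age 1: R₀ = 0.70 × (6.6 + 0.14 × 8.5) = 0.70 × 7.7900 = 5.4530
delay to age 2: R₀ = 0.70 × (0.62 × 8.5) = 0.70 × 5.2700 = 3.6890
Higher: breed at age 1 (5.4530).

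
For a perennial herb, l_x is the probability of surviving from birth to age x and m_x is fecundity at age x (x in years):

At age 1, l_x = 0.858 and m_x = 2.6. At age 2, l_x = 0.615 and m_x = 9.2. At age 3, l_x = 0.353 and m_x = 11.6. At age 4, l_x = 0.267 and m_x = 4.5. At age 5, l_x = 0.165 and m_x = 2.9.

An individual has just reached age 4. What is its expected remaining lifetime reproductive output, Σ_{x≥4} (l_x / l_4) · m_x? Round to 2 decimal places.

l_4 = 0.267. Conditional survival from age 4 to x is l_x / l_4.
  x=4: (0.267/0.267) × 4.5 = 4.5000
  x=5: (0.165/0.267) × 2.9 = 1.7921
Sum = 4.5000 + 1.7921 = 6.2921

6.29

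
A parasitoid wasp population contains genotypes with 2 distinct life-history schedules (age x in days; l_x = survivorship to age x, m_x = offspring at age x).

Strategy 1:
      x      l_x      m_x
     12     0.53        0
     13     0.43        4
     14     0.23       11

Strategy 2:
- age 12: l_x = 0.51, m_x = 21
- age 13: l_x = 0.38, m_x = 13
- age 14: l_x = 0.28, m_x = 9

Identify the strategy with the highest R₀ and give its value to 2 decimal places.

18.17

Strategy 1: R₀ = 0.53×0 + 0.43×4 + 0.23×11 = 4.2500
Strategy 2: R₀ = 0.51×21 + 0.38×13 + 0.28×9 = 18.1700
Highest R₀: strategy 2 with 18.1700.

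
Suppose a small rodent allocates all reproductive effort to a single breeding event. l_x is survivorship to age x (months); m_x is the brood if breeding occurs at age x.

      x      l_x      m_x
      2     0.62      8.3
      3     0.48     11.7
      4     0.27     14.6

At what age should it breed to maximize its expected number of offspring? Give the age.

3

Expected offspring if breeding at age x = l_x × m_x:
  age 2: 0.62 × 8.3 = 5.146
  age 3: 0.48 × 11.7 = 5.616
  age 4: 0.27 × 14.6 = 3.942
Maximum at age 3 (5.616).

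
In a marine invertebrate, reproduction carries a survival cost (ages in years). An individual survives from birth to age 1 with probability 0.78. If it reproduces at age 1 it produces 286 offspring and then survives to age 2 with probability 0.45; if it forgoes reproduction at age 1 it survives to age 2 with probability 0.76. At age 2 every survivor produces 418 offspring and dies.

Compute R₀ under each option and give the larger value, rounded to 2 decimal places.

369.80

breed at age 1: R₀ = 0.78 × (286 + 0.45 × 418) = 0.78 × 474.1000 = 369.7980
delay to age 2: R₀ = 0.78 × (0.76 × 418) = 0.78 × 317.6800 = 247.7904
Higher: breed at age 1 (369.7980).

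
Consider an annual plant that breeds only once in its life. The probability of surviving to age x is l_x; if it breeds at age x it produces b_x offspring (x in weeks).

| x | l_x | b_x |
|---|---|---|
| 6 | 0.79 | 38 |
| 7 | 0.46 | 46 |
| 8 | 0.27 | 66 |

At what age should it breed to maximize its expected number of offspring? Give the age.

6

Expected offspring if breeding at age x = l_x × b_x:
  age 6: 0.79 × 38 = 30.020
  age 7: 0.46 × 46 = 21.160
  age 8: 0.27 × 66 = 17.820
Maximum at age 6 (30.020).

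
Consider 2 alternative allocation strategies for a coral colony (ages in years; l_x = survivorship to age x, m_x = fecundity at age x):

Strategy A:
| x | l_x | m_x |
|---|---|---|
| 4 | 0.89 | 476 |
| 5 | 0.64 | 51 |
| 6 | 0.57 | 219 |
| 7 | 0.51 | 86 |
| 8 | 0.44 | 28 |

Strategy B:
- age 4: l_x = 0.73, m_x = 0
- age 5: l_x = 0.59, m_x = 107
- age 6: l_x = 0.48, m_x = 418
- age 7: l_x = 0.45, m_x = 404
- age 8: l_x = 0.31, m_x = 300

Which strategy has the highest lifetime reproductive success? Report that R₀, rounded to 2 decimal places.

637.29

Strategy A: R₀ = 0.89×476 + 0.64×51 + 0.57×219 + 0.51×86 + 0.44×28 = 637.2900
Strategy B: R₀ = 0.73×0 + 0.59×107 + 0.48×418 + 0.45×404 + 0.31×300 = 538.5700
Highest R₀: strategy A with 637.2900.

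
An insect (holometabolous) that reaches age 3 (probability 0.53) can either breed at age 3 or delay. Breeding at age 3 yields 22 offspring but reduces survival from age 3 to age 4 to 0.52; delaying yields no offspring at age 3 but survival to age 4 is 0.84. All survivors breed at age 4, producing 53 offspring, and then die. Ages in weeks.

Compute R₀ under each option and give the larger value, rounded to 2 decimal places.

breed at age 3: R₀ = 0.53 × (22 + 0.52 × 53) = 0.53 × 49.5600 = 26.2668
delay to age 4: R₀ = 0.53 × (0.84 × 53) = 0.53 × 44.5200 = 23.5956
Higher: breed at age 3 (26.2668).

26.27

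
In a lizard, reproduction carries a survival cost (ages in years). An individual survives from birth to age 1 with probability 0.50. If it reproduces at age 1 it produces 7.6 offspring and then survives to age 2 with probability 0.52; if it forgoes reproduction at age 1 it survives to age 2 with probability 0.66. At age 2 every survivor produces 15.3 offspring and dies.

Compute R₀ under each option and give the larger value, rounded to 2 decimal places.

7.78

breed at age 1: R₀ = 0.50 × (7.6 + 0.52 × 15.3) = 0.50 × 15.5560 = 7.7780
delay to age 2: R₀ = 0.50 × (0.66 × 15.3) = 0.50 × 10.0980 = 5.0490
Higher: breed at age 1 (7.7780).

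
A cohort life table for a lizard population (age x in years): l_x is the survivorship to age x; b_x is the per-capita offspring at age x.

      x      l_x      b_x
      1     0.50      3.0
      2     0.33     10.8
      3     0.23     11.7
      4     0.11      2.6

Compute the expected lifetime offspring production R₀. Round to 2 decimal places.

R₀ = Σ l_x b_x:
  age 1: 0.50 × 3.0 = 1.5000
  age 2: 0.33 × 10.8 = 3.5640
  age 3: 0.23 × 11.7 = 2.6910
  age 4: 0.11 × 2.6 = 0.2860
R₀ = 1.5000 + 3.5640 + 2.6910 + 0.2860 = 8.0410

8.04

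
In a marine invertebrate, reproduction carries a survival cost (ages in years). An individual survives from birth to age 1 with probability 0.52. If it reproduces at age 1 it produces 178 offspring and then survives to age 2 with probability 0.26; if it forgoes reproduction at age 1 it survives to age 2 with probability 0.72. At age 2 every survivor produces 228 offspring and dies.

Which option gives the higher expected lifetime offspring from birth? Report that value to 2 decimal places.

breed at age 1: R₀ = 0.52 × (178 + 0.26 × 228) = 0.52 × 237.2800 = 123.3856
delay to age 2: R₀ = 0.52 × (0.72 × 228) = 0.52 × 164.1600 = 85.3632
Higher: breed at age 1 (123.3856).

123.39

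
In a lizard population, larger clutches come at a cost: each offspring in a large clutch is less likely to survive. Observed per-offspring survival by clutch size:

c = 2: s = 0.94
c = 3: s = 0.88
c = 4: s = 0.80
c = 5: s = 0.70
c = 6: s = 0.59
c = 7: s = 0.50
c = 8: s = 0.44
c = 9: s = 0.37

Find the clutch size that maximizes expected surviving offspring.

6

Expected surviving offspring = c × s(c):
  c=2: 2 × 0.94 = 1.880
  c=3: 3 × 0.88 = 2.640
  c=4: 4 × 0.80 = 3.200
  c=5: 5 × 0.70 = 3.500
  c=6: 6 × 0.59 = 3.540
  c=7: 7 × 0.50 = 3.500
  c=8: 8 × 0.44 = 3.520
  c=9: 9 × 0.37 = 3.330
Maximum at c = 6 (3.540 surviving offspring).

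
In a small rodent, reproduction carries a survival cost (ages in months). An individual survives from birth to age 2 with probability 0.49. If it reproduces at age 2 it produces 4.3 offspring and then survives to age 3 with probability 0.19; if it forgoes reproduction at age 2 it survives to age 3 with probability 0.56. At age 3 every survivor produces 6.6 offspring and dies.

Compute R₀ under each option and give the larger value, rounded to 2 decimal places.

breed at age 2: R₀ = 0.49 × (4.3 + 0.19 × 6.6) = 0.49 × 5.5540 = 2.7215
delay to age 3: R₀ = 0.49 × (0.56 × 6.6) = 0.49 × 3.6960 = 1.8110
Higher: breed at age 2 (2.7215).

2.72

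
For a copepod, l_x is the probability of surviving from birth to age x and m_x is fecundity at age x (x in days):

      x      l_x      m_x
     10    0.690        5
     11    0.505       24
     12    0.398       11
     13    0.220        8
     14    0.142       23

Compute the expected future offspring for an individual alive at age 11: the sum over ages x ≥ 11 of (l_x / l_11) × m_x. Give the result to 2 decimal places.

l_11 = 0.505. Conditional survival from age 11 to x is l_x / l_11.
  x=11: (0.505/0.505) × 24 = 24.0000
  x=12: (0.398/0.505) × 11 = 8.6693
  x=13: (0.220/0.505) × 8 = 3.4851
  x=14: (0.142/0.505) × 23 = 6.4673
Sum = 24.0000 + 8.6693 + 3.4851 + 6.4673 = 42.6218

42.62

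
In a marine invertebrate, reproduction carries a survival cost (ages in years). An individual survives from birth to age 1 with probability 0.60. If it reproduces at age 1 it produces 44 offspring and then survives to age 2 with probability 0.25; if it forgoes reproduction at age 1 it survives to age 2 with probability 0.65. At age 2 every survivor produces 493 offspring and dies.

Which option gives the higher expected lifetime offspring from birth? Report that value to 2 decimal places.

192.27

breed at age 1: R₀ = 0.60 × (44 + 0.25 × 493) = 0.60 × 167.2500 = 100.3500
delay to age 2: R₀ = 0.60 × (0.65 × 493) = 0.60 × 320.4500 = 192.2700
Higher: delay to age 2 (192.2700).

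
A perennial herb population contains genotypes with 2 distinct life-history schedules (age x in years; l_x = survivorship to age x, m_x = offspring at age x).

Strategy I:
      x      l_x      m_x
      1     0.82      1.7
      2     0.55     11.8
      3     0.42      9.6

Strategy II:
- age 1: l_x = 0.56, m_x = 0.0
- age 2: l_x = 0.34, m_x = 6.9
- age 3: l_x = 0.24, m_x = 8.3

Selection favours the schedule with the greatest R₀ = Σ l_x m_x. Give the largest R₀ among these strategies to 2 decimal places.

Strategy I: R₀ = 0.82×1.7 + 0.55×11.8 + 0.42×9.6 = 11.9160
Strategy II: R₀ = 0.56×0.0 + 0.34×6.9 + 0.24×8.3 = 4.3380
Highest R₀: strategy I with 11.9160.

11.92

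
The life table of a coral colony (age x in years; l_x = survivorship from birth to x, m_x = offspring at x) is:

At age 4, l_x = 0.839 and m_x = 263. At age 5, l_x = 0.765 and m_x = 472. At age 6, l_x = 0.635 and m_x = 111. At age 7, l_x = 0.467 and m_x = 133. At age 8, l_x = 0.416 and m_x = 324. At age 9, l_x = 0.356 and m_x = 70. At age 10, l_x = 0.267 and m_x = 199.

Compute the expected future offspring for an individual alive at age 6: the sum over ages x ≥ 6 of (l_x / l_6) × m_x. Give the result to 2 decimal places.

l_6 = 0.635. Conditional survival from age 6 to x is l_x / l_6.
  x=6: (0.635/0.635) × 111 = 111.0000
  x=7: (0.467/0.635) × 133 = 97.8126
  x=8: (0.416/0.635) × 324 = 212.2583
  x=9: (0.356/0.635) × 70 = 39.2441
  x=10: (0.267/0.635) × 199 = 83.6740
Sum = 111.0000 + 97.8126 + 212.2583 + 39.2441 + 83.6740 = 543.9890

543.99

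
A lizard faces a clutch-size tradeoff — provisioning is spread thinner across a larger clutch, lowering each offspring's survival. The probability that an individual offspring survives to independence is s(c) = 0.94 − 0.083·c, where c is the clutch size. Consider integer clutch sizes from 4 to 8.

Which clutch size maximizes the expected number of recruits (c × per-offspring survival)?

6

Expected recruits = c × s(c):
  c=4: 4 × 0.608 = 2.432
  c=5: 5 × 0.525 = 2.625
  c=6: 6 × 0.442 = 2.652
  c=7: 7 × 0.359 = 2.513
  c=8: 8 × 0.276 = 2.208
Maximum at c = 6 (2.652 recruits).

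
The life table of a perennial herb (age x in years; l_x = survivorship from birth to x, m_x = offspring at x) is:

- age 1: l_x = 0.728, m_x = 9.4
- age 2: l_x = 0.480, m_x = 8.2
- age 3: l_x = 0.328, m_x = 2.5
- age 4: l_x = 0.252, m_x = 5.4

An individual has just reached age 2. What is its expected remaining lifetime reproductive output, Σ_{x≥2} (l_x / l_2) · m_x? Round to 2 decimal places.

l_2 = 0.480. Conditional survival from age 2 to x is l_x / l_2.
  x=2: (0.480/0.480) × 8.2 = 8.2000
  x=3: (0.328/0.480) × 2.5 = 1.7083
  x=4: (0.252/0.480) × 5.4 = 2.8350
Sum = 8.2000 + 1.7083 + 2.8350 = 12.7433

12.74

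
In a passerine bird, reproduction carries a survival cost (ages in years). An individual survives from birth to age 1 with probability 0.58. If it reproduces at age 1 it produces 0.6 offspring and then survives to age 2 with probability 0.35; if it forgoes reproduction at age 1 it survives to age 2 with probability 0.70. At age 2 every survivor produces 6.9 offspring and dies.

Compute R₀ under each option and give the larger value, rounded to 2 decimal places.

2.80

breed at age 1: R₀ = 0.58 × (0.6 + 0.35 × 6.9) = 0.58 × 3.0150 = 1.7487
delay to age 2: R₀ = 0.58 × (0.70 × 6.9) = 0.58 × 4.8300 = 2.8014
Higher: delay to age 2 (2.8014).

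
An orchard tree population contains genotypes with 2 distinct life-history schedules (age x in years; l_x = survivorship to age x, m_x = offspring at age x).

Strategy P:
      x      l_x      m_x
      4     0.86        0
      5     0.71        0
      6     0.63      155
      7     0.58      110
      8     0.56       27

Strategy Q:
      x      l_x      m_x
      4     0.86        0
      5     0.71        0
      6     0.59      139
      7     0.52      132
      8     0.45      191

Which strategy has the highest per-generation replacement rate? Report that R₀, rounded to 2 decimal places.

Strategy P: R₀ = 0.86×0 + 0.71×0 + 0.63×155 + 0.58×110 + 0.56×27 = 176.5700
Strategy Q: R₀ = 0.86×0 + 0.71×0 + 0.59×139 + 0.52×132 + 0.45×191 = 236.6000
Highest R₀: strategy Q with 236.6000.

236.60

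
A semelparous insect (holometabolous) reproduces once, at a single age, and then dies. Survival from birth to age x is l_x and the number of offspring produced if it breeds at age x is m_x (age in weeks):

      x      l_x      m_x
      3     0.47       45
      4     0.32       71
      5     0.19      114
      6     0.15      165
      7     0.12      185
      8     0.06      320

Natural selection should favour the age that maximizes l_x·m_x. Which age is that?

Expected offspring if breeding at age x = l_x × m_x:
  age 3: 0.47 × 45 = 21.150
  age 4: 0.32 × 71 = 22.720
  age 5: 0.19 × 114 = 21.660
  age 6: 0.15 × 165 = 24.750
  age 7: 0.12 × 185 = 22.200
  age 8: 0.06 × 320 = 19.200
Maximum at age 6 (24.750).

6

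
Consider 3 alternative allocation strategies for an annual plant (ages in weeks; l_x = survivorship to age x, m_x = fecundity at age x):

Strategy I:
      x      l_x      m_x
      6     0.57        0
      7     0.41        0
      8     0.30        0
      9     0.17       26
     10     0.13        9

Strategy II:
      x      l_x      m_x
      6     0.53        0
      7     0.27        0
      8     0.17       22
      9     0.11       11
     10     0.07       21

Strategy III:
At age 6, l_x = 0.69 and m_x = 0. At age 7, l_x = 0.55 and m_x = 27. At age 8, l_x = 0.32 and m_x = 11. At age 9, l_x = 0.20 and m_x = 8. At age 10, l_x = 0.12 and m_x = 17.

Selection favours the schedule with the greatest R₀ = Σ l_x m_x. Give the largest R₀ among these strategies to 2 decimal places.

Strategy I: R₀ = 0.57×0 + 0.41×0 + 0.30×0 + 0.17×26 + 0.13×9 = 5.5900
Strategy II: R₀ = 0.53×0 + 0.27×0 + 0.17×22 + 0.11×11 + 0.07×21 = 6.4200
Strategy III: R₀ = 0.69×0 + 0.55×27 + 0.32×11 + 0.20×8 + 0.12×17 = 22.0100
Highest R₀: strategy III with 22.0100.

22.01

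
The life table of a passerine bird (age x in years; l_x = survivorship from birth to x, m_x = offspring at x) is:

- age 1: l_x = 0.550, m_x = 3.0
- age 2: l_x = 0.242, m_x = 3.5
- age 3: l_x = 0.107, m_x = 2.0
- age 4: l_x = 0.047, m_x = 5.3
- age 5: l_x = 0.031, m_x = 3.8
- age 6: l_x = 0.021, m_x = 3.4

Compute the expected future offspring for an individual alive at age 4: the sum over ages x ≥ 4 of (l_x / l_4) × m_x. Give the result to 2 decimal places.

l_4 = 0.047. Conditional survival from age 4 to x is l_x / l_4.
  x=4: (0.047/0.047) × 5.3 = 5.3000
  x=5: (0.031/0.047) × 3.8 = 2.5064
  x=6: (0.021/0.047) × 3.4 = 1.5191
Sum = 5.3000 + 2.5064 + 1.5191 = 9.3255

9.33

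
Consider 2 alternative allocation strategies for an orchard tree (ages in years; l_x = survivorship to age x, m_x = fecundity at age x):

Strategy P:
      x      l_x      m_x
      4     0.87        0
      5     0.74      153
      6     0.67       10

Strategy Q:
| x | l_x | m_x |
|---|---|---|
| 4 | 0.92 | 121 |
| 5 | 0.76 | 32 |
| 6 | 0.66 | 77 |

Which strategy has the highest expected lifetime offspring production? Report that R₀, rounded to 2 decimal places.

Strategy P: R₀ = 0.87×0 + 0.74×153 + 0.67×10 = 119.9200
Strategy Q: R₀ = 0.92×121 + 0.76×32 + 0.66×77 = 186.4600
Highest R₀: strategy Q with 186.4600.

186.46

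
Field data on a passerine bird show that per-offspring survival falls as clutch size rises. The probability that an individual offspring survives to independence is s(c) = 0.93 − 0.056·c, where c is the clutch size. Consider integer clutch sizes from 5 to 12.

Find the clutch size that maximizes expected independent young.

Expected independent young = c × s(c):
  c=5: 5 × 0.650 = 3.250
  c=6: 6 × 0.594 = 3.564
  c=7: 7 × 0.538 = 3.766
  c=8: 8 × 0.482 = 3.856
  c=9: 9 × 0.426 = 3.834
  c=10: 10 × 0.370 = 3.700
  c=11: 11 × 0.314 = 3.454
  c=12: 12 × 0.258 = 3.096
Maximum at c = 8 (3.856 independent young).

8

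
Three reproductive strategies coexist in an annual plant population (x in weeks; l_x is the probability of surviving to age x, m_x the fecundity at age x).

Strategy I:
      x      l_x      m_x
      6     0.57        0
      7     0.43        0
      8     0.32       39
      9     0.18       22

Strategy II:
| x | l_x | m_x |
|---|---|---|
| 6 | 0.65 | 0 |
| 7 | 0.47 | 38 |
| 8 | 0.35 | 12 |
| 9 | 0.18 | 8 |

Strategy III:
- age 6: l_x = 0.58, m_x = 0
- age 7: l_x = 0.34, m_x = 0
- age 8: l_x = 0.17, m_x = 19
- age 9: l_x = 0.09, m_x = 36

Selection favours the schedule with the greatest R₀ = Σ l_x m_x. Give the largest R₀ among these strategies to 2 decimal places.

Strategy I: R₀ = 0.57×0 + 0.43×0 + 0.32×39 + 0.18×22 = 16.4400
Strategy II: R₀ = 0.65×0 + 0.47×38 + 0.35×12 + 0.18×8 = 23.5000
Strategy III: R₀ = 0.58×0 + 0.34×0 + 0.17×19 + 0.09×36 = 6.4700
Highest R₀: strategy II with 23.5000.

23.50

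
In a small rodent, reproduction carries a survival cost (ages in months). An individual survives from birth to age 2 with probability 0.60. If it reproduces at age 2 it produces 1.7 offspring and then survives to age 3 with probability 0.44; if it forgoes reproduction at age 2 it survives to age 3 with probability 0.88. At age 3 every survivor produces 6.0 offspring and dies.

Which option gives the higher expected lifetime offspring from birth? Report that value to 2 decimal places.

3.17

breed at age 2: R₀ = 0.60 × (1.7 + 0.44 × 6.0) = 0.60 × 4.3400 = 2.6040
delay to age 3: R₀ = 0.60 × (0.88 × 6.0) = 0.60 × 5.2800 = 3.1680
Higher: delay to age 3 (3.1680).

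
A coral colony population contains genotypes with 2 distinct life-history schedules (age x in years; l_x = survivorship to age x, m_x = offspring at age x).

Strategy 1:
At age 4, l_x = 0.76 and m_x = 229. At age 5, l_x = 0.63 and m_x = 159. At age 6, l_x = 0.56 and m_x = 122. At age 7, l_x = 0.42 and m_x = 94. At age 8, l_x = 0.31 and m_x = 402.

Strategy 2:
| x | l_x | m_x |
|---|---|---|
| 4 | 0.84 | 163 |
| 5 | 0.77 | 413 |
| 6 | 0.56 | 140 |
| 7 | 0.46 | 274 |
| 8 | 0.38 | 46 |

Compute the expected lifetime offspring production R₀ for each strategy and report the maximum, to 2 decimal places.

676.85

Strategy 1: R₀ = 0.76×229 + 0.63×159 + 0.56×122 + 0.42×94 + 0.31×402 = 506.6300
Strategy 2: R₀ = 0.84×163 + 0.77×413 + 0.56×140 + 0.46×274 + 0.38×46 = 676.8500
Highest R₀: strategy 2 with 676.8500.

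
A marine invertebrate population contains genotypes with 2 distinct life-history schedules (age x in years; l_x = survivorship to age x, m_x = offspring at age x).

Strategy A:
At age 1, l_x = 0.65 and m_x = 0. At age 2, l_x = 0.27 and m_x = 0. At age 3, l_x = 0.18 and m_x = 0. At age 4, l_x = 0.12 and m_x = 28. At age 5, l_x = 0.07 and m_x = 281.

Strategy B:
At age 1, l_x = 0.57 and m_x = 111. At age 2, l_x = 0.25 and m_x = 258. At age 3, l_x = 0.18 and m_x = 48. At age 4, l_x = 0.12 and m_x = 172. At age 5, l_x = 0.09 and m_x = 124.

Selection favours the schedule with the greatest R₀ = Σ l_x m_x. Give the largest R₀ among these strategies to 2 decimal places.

Strategy A: R₀ = 0.65×0 + 0.27×0 + 0.18×0 + 0.12×28 + 0.07×281 = 23.0300
Strategy B: R₀ = 0.57×111 + 0.25×258 + 0.18×48 + 0.12×172 + 0.09×124 = 168.2100
Highest R₀: strategy B with 168.2100.

168.21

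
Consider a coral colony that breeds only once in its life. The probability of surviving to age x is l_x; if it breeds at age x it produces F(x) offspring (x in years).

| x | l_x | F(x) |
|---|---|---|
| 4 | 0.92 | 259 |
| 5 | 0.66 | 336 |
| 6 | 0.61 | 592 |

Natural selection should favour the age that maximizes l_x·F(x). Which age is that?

Expected offspring if breeding at age x = l_x × F(x):
  age 4: 0.92 × 259 = 238.280
  age 5: 0.66 × 336 = 221.760
  age 6: 0.61 × 592 = 361.120
Maximum at age 6 (361.120).

6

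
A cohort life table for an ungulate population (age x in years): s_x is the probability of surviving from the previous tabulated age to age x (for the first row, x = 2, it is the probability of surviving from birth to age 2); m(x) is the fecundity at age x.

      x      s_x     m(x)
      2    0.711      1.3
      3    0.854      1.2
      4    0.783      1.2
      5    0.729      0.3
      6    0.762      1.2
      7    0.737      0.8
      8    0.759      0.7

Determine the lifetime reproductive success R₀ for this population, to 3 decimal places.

2.903

Survivorship from birth: l_x = s_2·s_3·…·s_x.
  l_2 = 0.71100
  l_3 = 0.60719
  l_4 = 0.47543
  l_5 = 0.34659
  l_6 = 0.26410
  l_7 = 0.19464
  l_8 = 0.14773
R₀ = Σ l_x m(x):
  age 2: 0.71100 × 1.3 = 0.9243
  age 3: 0.60719 × 1.2 = 0.7286
  age 4: 0.47543 × 1.2 = 0.5705
  age 5: 0.34659 × 0.3 = 0.1040
  age 6: 0.26410 × 1.2 = 0.3169
  age 7: 0.19464 × 0.8 = 0.1557
  age 8: 0.14773 × 0.7 = 0.1034
R₀ = 0.9243 + 0.7286 + 0.5705 + 0.1040 + 0.3169 + 0.1557 + 0.1034 = 2.9035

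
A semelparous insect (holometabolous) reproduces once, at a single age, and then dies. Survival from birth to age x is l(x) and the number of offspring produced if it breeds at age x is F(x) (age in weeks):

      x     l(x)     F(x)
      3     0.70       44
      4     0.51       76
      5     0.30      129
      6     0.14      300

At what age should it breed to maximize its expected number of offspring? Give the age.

Expected offspring if breeding at age x = l(x) × F(x):
  age 3: 0.70 × 44 = 30.800
  age 4: 0.51 × 76 = 38.760
  age 5: 0.30 × 129 = 38.700
  age 6: 0.14 × 300 = 42.000
Maximum at age 6 (42.000).

6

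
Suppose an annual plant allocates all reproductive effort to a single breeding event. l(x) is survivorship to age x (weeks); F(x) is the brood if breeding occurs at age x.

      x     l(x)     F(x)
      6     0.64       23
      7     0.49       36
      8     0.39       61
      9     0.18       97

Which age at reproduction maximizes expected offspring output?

8

Expected offspring if breeding at age x = l(x) × F(x):
  age 6: 0.64 × 23 = 14.720
  age 7: 0.49 × 36 = 17.640
  age 8: 0.39 × 61 = 23.790
  age 9: 0.18 × 97 = 17.460
Maximum at age 8 (23.790).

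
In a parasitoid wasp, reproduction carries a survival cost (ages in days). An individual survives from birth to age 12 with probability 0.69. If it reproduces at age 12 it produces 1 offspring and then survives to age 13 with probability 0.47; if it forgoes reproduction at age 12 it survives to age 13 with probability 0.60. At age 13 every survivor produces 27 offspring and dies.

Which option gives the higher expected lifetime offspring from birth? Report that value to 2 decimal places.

11.18

breed at age 12: R₀ = 0.69 × (1 + 0.47 × 27) = 0.69 × 13.6900 = 9.4461
delay to age 13: R₀ = 0.69 × (0.60 × 27) = 0.69 × 16.2000 = 11.1780
Higher: delay to age 13 (11.1780).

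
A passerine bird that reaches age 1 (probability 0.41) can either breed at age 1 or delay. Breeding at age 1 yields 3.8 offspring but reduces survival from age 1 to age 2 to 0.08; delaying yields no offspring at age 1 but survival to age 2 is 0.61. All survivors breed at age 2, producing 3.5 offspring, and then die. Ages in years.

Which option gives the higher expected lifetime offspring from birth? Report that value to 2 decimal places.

breed at age 1: R₀ = 0.41 × (3.8 + 0.08 × 3.5) = 0.41 × 4.0800 = 1.6728
delay to age 2: R₀ = 0.41 × (0.61 × 3.5) = 0.41 × 2.1350 = 0.8753
Higher: breed at age 1 (1.6728).

1.67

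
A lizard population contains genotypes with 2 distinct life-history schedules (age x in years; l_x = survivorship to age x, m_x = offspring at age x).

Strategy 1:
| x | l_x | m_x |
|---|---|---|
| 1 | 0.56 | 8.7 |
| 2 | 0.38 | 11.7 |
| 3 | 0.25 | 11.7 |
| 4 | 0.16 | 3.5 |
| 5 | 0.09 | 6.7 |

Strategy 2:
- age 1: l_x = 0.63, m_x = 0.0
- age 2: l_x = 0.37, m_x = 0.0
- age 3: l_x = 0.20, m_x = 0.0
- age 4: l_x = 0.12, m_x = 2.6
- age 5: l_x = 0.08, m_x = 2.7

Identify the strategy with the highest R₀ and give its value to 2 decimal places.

13.41

Strategy 1: R₀ = 0.56×8.7 + 0.38×11.7 + 0.25×11.7 + 0.16×3.5 + 0.09×6.7 = 13.4060
Strategy 2: R₀ = 0.63×0.0 + 0.37×0.0 + 0.20×0.0 + 0.12×2.6 + 0.08×2.7 = 0.5280
Highest R₀: strategy 1 with 13.4060.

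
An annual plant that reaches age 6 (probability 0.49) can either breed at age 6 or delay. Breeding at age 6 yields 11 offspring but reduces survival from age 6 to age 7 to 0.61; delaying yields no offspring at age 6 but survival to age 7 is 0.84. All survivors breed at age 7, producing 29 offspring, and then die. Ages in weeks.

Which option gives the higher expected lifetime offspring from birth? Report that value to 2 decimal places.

14.06

breed at age 6: R₀ = 0.49 × (11 + 0.61 × 29) = 0.49 × 28.6900 = 14.0581
delay to age 7: R₀ = 0.49 × (0.84 × 29) = 0.49 × 24.3600 = 11.9364
Higher: breed at age 6 (14.0581).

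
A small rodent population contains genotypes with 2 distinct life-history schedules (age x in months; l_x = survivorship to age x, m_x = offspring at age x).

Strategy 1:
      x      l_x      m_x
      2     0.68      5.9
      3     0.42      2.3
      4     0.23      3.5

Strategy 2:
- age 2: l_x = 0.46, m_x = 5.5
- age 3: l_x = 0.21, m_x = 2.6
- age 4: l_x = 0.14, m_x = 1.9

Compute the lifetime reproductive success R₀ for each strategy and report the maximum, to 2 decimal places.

Strategy 1: R₀ = 0.68×5.9 + 0.42×2.3 + 0.23×3.5 = 5.7830
Strategy 2: R₀ = 0.46×5.5 + 0.21×2.6 + 0.14×1.9 = 3.3420
Highest R₀: strategy 1 with 5.7830.

5.78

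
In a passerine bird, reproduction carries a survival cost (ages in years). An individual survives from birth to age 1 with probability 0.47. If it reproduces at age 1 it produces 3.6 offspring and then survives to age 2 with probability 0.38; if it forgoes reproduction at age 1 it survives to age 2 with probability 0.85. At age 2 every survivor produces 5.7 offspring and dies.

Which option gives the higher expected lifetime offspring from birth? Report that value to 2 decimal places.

2.71

breed at age 1: R₀ = 0.47 × (3.6 + 0.38 × 5.7) = 0.47 × 5.7660 = 2.7100
delay to age 2: R₀ = 0.47 × (0.85 × 5.7) = 0.47 × 4.8450 = 2.2771
Higher: breed at age 1 (2.7100).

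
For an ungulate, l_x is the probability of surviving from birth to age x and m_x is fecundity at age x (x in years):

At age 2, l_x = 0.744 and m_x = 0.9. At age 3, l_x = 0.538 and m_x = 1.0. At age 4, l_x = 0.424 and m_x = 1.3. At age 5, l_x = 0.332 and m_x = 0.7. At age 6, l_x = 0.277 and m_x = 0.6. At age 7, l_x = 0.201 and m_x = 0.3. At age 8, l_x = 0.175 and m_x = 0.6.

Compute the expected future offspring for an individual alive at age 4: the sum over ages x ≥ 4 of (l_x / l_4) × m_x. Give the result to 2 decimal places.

2.63

l_4 = 0.424. Conditional survival from age 4 to x is l_x / l_4.
  x=4: (0.424/0.424) × 1.3 = 1.3000
  x=5: (0.332/0.424) × 0.7 = 0.5481
  x=6: (0.277/0.424) × 0.6 = 0.3920
  x=7: (0.201/0.424) × 0.3 = 0.1422
  x=8: (0.175/0.424) × 0.6 = 0.2476
Sum = 1.3000 + 0.5481 + 0.3920 + 0.1422 + 0.2476 = 2.6300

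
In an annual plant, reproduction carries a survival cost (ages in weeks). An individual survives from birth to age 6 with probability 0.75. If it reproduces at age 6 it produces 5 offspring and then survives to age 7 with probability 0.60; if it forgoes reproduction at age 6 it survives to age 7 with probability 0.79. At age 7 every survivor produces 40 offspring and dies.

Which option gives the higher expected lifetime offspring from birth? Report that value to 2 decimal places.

breed at age 6: R₀ = 0.75 × (5 + 0.60 × 40) = 0.75 × 29.0000 = 21.7500
delay to age 7: R₀ = 0.75 × (0.79 × 40) = 0.75 × 31.6000 = 23.7000
Higher: delay to age 7 (23.7000).

23.70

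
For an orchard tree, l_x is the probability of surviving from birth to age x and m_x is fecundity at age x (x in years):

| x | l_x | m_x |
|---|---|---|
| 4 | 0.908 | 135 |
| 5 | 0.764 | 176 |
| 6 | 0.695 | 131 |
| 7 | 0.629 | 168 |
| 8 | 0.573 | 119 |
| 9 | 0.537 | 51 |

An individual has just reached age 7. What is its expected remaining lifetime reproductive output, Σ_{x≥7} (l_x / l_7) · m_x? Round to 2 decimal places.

319.95

l_7 = 0.629. Conditional survival from age 7 to x is l_x / l_7.
  x=7: (0.629/0.629) × 168 = 168.0000
  x=8: (0.573/0.629) × 119 = 108.4054
  x=9: (0.537/0.629) × 51 = 43.5405
Sum = 168.0000 + 108.4054 + 43.5405 = 319.9459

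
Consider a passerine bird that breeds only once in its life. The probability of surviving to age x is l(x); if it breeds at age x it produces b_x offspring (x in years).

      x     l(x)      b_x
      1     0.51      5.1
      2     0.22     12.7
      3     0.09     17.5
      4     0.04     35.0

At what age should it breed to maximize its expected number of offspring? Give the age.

Expected offspring if breeding at age x = l(x) × b_x:
  age 1: 0.51 × 5.1 = 2.601
  age 2: 0.22 × 12.7 = 2.794
  age 3: 0.09 × 17.5 = 1.575
  age 4: 0.04 × 35.0 = 1.400
Maximum at age 2 (2.794).

2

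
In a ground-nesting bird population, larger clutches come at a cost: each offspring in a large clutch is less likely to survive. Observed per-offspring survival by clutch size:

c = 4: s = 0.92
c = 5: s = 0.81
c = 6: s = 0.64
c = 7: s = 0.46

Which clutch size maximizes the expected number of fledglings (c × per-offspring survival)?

5

Expected fledglings = c × s(c):
  c=4: 4 × 0.92 = 3.680
  c=5: 5 × 0.81 = 4.050
  c=6: 6 × 0.64 = 3.840
  c=7: 7 × 0.46 = 3.220
Maximum at c = 5 (4.050 fledglings).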